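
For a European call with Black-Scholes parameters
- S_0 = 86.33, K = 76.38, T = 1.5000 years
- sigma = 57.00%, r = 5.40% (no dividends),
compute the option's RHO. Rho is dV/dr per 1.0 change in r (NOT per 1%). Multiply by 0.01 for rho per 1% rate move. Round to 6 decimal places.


Answer: Rho = 50.400860

Derivation:
d1 = 0.6404932662; d2 = -0.0576113105
phi(d1) = 0.3249596217; exp(-qT) = 1.0000000000; exp(-rT) = 0.9221936914
N(d2) = 0.4770291201
Rho = K*T*exp(-rT)*N(d2) = 76.3800 * 1.5000 * 0.9221936914 * 0.4770291201 = 50.400860


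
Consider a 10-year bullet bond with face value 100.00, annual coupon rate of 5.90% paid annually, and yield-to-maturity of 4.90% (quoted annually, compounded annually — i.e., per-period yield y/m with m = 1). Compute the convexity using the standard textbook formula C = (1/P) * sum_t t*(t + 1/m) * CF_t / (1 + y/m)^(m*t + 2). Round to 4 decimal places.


Answer: Convexity = 72.6843

Derivation:
Coupon per period c = face * coupon_rate / m = 5.900000
Periods per year m = 1; per-period yield y/m = 0.049000
Number of cashflows N = 10
Cashflows (t years, CF_t, discount factor 1/(1+y/m)^(m*t), PV):
  t = 1.0000: CF_t = 5.900000, DF = 0.953289, PV = 5.624404
  t = 2.0000: CF_t = 5.900000, DF = 0.908760, PV = 5.361682
  t = 3.0000: CF_t = 5.900000, DF = 0.866310, PV = 5.111231
  t = 4.0000: CF_t = 5.900000, DF = 0.825844, PV = 4.872480
  t = 5.0000: CF_t = 5.900000, DF = 0.787268, PV = 4.644881
  t = 6.0000: CF_t = 5.900000, DF = 0.750494, PV = 4.427913
  t = 7.0000: CF_t = 5.900000, DF = 0.715437, PV = 4.221080
  t = 8.0000: CF_t = 5.900000, DF = 0.682018, PV = 4.023909
  t = 9.0000: CF_t = 5.900000, DF = 0.650161, PV = 3.835947
  t = 10.0000: CF_t = 105.900000, DF = 0.619791, PV = 65.635845
Price P = sum_t PV_t = 107.759372
Convexity numerator sum_t t*(t + 1/m) * CF_t / (1+y/m)^(m*t + 2):
  t = 1.0000: term = 10.222463
  t = 2.0000: term = 29.234880
  t = 3.0000: term = 55.738569
  t = 4.0000: term = 88.558261
  t = 5.0000: term = 126.632403
  t = 6.0000: term = 169.004161
  t = 7.0000: term = 214.813042
  t = 8.0000: term = 263.287127
  t = 9.0000: term = 313.735852
  t = 10.0000: term = 6561.192608
Convexity = (1/P) * sum = 7832.419366 / 107.759372 = 72.684345


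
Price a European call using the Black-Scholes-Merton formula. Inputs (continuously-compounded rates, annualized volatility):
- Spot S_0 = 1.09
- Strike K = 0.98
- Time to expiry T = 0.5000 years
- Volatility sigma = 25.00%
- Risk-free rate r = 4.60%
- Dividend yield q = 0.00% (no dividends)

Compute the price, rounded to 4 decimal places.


d1 = (ln(S/K) + (r - q + 0.5*sigma^2) * T) / (sigma * sqrt(T)) = 0.82027443
d2 = d1 - sigma * sqrt(T) = 0.64349774
exp(-rT) = 0.97726248; exp(-qT) = 1.00000000
C = S_0 * exp(-qT) * N(d1) - K * exp(-rT) * N(d2)
N(d1) = 0.79397016; N(d2) = 0.74004941
C = 1.0900 * 1.00000000 * 0.79397016 - 0.9800 * 0.97726248 * 0.74004941 = 0.1567

Answer: Price = 0.1567


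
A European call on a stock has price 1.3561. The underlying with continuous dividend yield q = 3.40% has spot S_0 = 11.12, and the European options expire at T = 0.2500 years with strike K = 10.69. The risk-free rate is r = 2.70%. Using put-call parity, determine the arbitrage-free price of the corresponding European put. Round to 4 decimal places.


Put-call parity: C - P = S_0 * exp(-qT) - K * exp(-rT).
S_0 * exp(-qT) = 11.1200 * 0.99153602 = 11.02588057
K * exp(-rT) = 10.6900 * 0.99327273 = 10.61808548
P = C - S*exp(-qT) + K*exp(-rT)
P = 1.3561 - 11.02588057 + 10.61808548 = 0.9483

Answer: Put price = 0.9483


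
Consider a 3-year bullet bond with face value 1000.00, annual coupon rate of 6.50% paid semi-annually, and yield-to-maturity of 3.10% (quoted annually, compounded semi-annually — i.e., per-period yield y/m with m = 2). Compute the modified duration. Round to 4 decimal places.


Answer: Modified duration = 2.7430

Derivation:
Coupon per period c = face * coupon_rate / m = 32.500000
Periods per year m = 2; per-period yield y/m = 0.015500
Number of cashflows N = 6
Cashflows (t years, CF_t, discount factor 1/(1+y/m)^(m*t), PV):
  t = 0.5000: CF_t = 32.500000, DF = 0.984737, PV = 32.003939
  t = 1.0000: CF_t = 32.500000, DF = 0.969706, PV = 31.515449
  t = 1.5000: CF_t = 32.500000, DF = 0.954905, PV = 31.034416
  t = 2.0000: CF_t = 32.500000, DF = 0.940330, PV = 30.560725
  t = 2.5000: CF_t = 32.500000, DF = 0.925977, PV = 30.094264
  t = 3.0000: CF_t = 1032.500000, DF = 0.911844, PV = 941.478689
Price P = sum_t PV_t = 1096.687482
First compute Macaulay numerator sum_t t * PV_t:
  t * PV_t at t = 0.5000: 16.001969
  t * PV_t at t = 1.0000: 31.515449
  t * PV_t at t = 1.5000: 46.551624
  t * PV_t at t = 2.0000: 61.121450
  t * PV_t at t = 2.5000: 75.235659
  t * PV_t at t = 3.0000: 2824.436067
Macaulay duration D = 3054.862219 / 1096.687482 = 2.785536
Modified duration = D / (1 + y/m) = 2.785536 / (1 + 0.015500) = 2.743019


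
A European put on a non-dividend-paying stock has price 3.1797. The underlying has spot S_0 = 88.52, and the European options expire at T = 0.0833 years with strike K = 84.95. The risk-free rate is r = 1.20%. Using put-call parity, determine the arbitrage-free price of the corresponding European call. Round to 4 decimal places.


Answer: Call price = 6.8346

Derivation:
Put-call parity: C - P = S_0 * exp(-qT) - K * exp(-rT).
S_0 * exp(-qT) = 88.5200 * 1.00000000 = 88.52000000
K * exp(-rT) = 84.9500 * 0.99900090 = 84.86512641
C = P + S*exp(-qT) - K*exp(-rT)
C = 3.1797 + 88.52000000 - 84.86512641 = 6.8346


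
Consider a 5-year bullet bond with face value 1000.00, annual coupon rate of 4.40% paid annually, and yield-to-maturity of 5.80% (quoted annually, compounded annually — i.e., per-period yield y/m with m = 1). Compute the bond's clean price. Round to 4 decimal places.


Answer: Price = 940.7047

Derivation:
Coupon per period c = face * coupon_rate / m = 44.000000
Periods per year m = 1; per-period yield y/m = 0.058000
Number of cashflows N = 5
Cashflows (t years, CF_t, discount factor 1/(1+y/m)^(m*t), PV):
  t = 1.0000: CF_t = 44.000000, DF = 0.945180, PV = 41.587902
  t = 2.0000: CF_t = 44.000000, DF = 0.893364, PV = 39.308036
  t = 3.0000: CF_t = 44.000000, DF = 0.844390, PV = 37.153153
  t = 4.0000: CF_t = 44.000000, DF = 0.798100, PV = 35.116401
  t = 5.0000: CF_t = 1044.000000, DF = 0.754348, PV = 787.539164
Price P = sum_t PV_t = 940.704655


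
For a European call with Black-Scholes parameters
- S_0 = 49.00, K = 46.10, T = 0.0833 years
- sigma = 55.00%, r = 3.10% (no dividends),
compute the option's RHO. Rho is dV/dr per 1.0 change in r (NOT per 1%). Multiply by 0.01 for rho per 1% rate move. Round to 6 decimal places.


d1 = 0.4799608235; d2 = 0.3212212570
phi(d1) = 0.3555392140; exp(-qT) = 1.0000000000; exp(-rT) = 0.9974210313
N(d2) = 0.6259786378
Rho = K*T*exp(-rT)*N(d2) = 46.1000 * 0.0833 * 0.9974210313 * 0.6259786378 = 2.397640

Answer: Rho = 2.397640


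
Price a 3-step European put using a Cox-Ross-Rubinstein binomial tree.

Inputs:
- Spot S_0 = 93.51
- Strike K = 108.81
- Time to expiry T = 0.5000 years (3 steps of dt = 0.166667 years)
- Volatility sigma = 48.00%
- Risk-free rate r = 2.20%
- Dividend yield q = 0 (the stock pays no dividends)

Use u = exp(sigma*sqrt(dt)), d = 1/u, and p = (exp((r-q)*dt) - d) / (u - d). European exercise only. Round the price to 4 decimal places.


Answer: Price = V(0,0) = 21.5358

Derivation:
dt = T/N = 0.166667
u = exp(sigma*sqrt(dt)) = 1.216477; d = 1/u = 0.822046
p = (exp((r-q)*dt) - d) / (u - d) = 0.460480
Discount per step: exp(-r*dt) = 0.996340
Stock lattice S(k, i) with i counting down-moves:
  k=0: S(0,0) = 93.5100
  k=1: S(1,0) = 113.7528; S(1,1) = 76.8695
  k=2: S(2,0) = 138.3777; S(2,1) = 93.5100; S(2,2) = 63.1903
  k=3: S(3,0) = 168.3333; S(3,1) = 113.7528; S(3,2) = 76.8695; S(3,3) = 51.9453
Terminal payoffs V(N, i) = max(K - S_T, 0):
  V(3,0) = 0.000000; V(3,1) = 0.000000; V(3,2) = 31.940498; V(3,3) = 56.864721
Backward induction: V(k, i) = exp(-r*dt) * [p * V(k+1, i) + (1-p) * V(k+1, i+1)].
  V(2,0) = exp(-r*dt) * [p*0.000000 + (1-p)*0.000000] = 0.000000
  V(2,1) = exp(-r*dt) * [p*0.000000 + (1-p)*31.940498] = 17.169483
  V(2,2) = exp(-r*dt) * [p*31.940498 + (1-p)*56.864721] = 45.221510
  V(1,0) = exp(-r*dt) * [p*0.000000 + (1-p)*17.169483] = 9.229384
  V(1,1) = exp(-r*dt) * [p*17.169483 + (1-p)*45.221510] = 32.185894
  V(0,0) = exp(-r*dt) * [p*9.229384 + (1-p)*32.185894] = 21.535782


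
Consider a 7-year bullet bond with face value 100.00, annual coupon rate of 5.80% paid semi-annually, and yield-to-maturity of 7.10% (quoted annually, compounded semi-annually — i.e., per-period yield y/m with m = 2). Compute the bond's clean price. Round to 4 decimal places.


Answer: Price = 92.9254

Derivation:
Coupon per period c = face * coupon_rate / m = 2.900000
Periods per year m = 2; per-period yield y/m = 0.035500
Number of cashflows N = 14
Cashflows (t years, CF_t, discount factor 1/(1+y/m)^(m*t), PV):
  t = 0.5000: CF_t = 2.900000, DF = 0.965717, PV = 2.800579
  t = 1.0000: CF_t = 2.900000, DF = 0.932609, PV = 2.704567
  t = 1.5000: CF_t = 2.900000, DF = 0.900637, PV = 2.611847
  t = 2.0000: CF_t = 2.900000, DF = 0.869760, PV = 2.522305
  t = 2.5000: CF_t = 2.900000, DF = 0.839942, PV = 2.435833
  t = 3.0000: CF_t = 2.900000, DF = 0.811147, PV = 2.352325
  t = 3.5000: CF_t = 2.900000, DF = 0.783338, PV = 2.271681
  t = 4.0000: CF_t = 2.900000, DF = 0.756483, PV = 2.193801
  t = 4.5000: CF_t = 2.900000, DF = 0.730549, PV = 2.118591
  t = 5.0000: CF_t = 2.900000, DF = 0.705503, PV = 2.045959
  t = 5.5000: CF_t = 2.900000, DF = 0.681316, PV = 1.975818
  t = 6.0000: CF_t = 2.900000, DF = 0.657959, PV = 1.908081
  t = 6.5000: CF_t = 2.900000, DF = 0.635402, PV = 1.842666
  t = 7.0000: CF_t = 102.900000, DF = 0.613619, PV = 63.141360
Price P = sum_t PV_t = 92.925412


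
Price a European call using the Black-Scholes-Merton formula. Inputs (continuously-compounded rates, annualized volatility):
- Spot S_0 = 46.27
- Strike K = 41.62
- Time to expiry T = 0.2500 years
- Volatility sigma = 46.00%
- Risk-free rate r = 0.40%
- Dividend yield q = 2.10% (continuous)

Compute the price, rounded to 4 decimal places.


Answer: Price = 6.6184

Derivation:
d1 = (ln(S/K) + (r - q + 0.5*sigma^2) * T) / (sigma * sqrt(T)) = 0.55701297
d2 = d1 - sigma * sqrt(T) = 0.32701297
exp(-rT) = 0.99900050; exp(-qT) = 0.99476376
C = S_0 * exp(-qT) * N(d1) - K * exp(-rT) * N(d2)
N(d1) = 0.71124071; N(d2) = 0.62817096
C = 46.2700 * 0.99476376 * 0.71124071 - 41.6200 * 0.99900050 * 0.62817096 = 6.6184


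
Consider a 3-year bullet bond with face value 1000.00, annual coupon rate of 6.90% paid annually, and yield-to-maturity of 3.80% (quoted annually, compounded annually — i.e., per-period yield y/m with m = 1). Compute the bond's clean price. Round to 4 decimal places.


Answer: Price = 1086.3554

Derivation:
Coupon per period c = face * coupon_rate / m = 69.000000
Periods per year m = 1; per-period yield y/m = 0.038000
Number of cashflows N = 3
Cashflows (t years, CF_t, discount factor 1/(1+y/m)^(m*t), PV):
  t = 1.0000: CF_t = 69.000000, DF = 0.963391, PV = 66.473988
  t = 2.0000: CF_t = 69.000000, DF = 0.928122, PV = 64.040451
  t = 3.0000: CF_t = 1069.000000, DF = 0.894145, PV = 955.840977
Price P = sum_t PV_t = 1086.355416


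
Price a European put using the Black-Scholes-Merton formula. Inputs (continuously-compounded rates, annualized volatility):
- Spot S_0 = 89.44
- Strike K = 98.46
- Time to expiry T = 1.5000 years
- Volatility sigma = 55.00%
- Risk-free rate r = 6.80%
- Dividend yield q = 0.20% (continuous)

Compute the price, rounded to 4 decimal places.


Answer: Price = 23.3539

Derivation:
d1 = (ln(S/K) + (r - q + 0.5*sigma^2) * T) / (sigma * sqrt(T)) = 0.34113618
d2 = d1 - sigma * sqrt(T) = -0.33247350
exp(-rT) = 0.90302955; exp(-qT) = 0.99700450
P = K * exp(-rT) * N(-d2) - S_0 * exp(-qT) * N(-d1)
N(-d1) = 0.36650053; N(-d2) = 0.63023413
P = 98.4600 * 0.90302955 * 0.63023413 - 89.4400 * 0.99700450 * 0.36650053 = 23.3539


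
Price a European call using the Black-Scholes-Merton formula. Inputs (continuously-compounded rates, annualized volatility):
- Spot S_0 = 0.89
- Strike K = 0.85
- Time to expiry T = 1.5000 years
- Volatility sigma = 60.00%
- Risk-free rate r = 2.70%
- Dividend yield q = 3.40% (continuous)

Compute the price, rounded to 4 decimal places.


d1 = (ln(S/K) + (r - q + 0.5*sigma^2) * T) / (sigma * sqrt(T)) = 0.41571258
d2 = d1 - sigma * sqrt(T) = -0.31913434
exp(-rT) = 0.96030916; exp(-qT) = 0.95027867
C = S_0 * exp(-qT) * N(d1) - K * exp(-rT) * N(d2)
N(d1) = 0.66118983; N(d2) = 0.37481232
C = 0.8900 * 0.95027867 * 0.66118983 - 0.8500 * 0.96030916 * 0.37481232 = 0.2533

Answer: Price = 0.2533


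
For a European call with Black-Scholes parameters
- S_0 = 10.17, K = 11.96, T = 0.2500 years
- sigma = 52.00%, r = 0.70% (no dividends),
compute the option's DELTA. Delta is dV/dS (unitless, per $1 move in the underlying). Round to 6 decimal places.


Answer: Delta = 0.313190

Derivation:
d1 = -0.4868289941; d2 = -0.7468289941
phi(d1) = 0.3543607674; exp(-qT) = 1.0000000000; exp(-rT) = 0.9982515304
N(d1) = 0.3131897607
Delta = exp(-qT) * N(d1) = 1.0000000000 * 0.3131897607 = 0.313190


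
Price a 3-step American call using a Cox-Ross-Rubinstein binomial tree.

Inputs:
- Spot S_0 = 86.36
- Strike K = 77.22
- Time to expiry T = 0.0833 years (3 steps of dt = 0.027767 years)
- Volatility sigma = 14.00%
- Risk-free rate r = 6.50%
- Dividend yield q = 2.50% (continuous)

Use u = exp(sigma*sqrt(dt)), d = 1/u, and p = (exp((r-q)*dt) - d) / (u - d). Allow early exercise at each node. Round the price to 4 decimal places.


Answer: Price = V(0,0) = 9.3773

Derivation:
dt = T/N = 0.027767
u = exp(sigma*sqrt(dt)) = 1.023603; d = 1/u = 0.976941
p = (exp((r-q)*dt) - d) / (u - d) = 0.517984
Discount per step: exp(-r*dt) = 0.998197
Stock lattice S(k, i) with i counting down-moves:
  k=0: S(0,0) = 86.3600
  k=1: S(1,0) = 88.3983; S(1,1) = 84.3687
  k=2: S(2,0) = 90.4848; S(2,1) = 86.3600; S(2,2) = 82.4232
  k=3: S(3,0) = 92.6205; S(3,1) = 88.3983; S(3,2) = 84.3687; S(3,3) = 80.5227
Terminal payoffs V(N, i) = max(S_T - K, 0):
  V(3,0) = 15.400510; V(3,1) = 11.178347; V(3,2) = 7.148654; V(3,3) = 3.302658
Backward induction: V(k, i) = exp(-r*dt) * [p * V(k+1, i) + (1-p) * V(k+1, i+1)]; then take max(V_cont, immediate exercise) for American.
  V(2,0) = exp(-r*dt) * [p*15.400510 + (1-p)*11.178347] = 13.341259; exercise = 13.264805; V(2,0) = max -> 13.341259
  V(2,1) = exp(-r*dt) * [p*11.178347 + (1-p)*7.148654] = 9.219316; exercise = 9.140000; V(2,1) = max -> 9.219316
  V(2,2) = exp(-r*dt) * [p*7.148654 + (1-p)*3.302658] = 5.285275; exercise = 5.203227; V(2,2) = max -> 5.285275
  V(1,0) = exp(-r*dt) * [p*13.341259 + (1-p)*9.219316] = 11.333942; exercise = 11.178347; V(1,0) = max -> 11.333942
  V(1,1) = exp(-r*dt) * [p*9.219316 + (1-p)*5.285275] = 7.309840; exercise = 7.148654; V(1,1) = max -> 7.309840
  V(0,0) = exp(-r*dt) * [p*11.333942 + (1-p)*7.309840] = 9.377320; exercise = 9.140000; V(0,0) = max -> 9.377320


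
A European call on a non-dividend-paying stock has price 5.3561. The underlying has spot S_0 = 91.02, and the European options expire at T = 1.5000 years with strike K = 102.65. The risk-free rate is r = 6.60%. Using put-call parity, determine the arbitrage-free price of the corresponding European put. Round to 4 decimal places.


Answer: Put price = 7.3106

Derivation:
Put-call parity: C - P = S_0 * exp(-qT) - K * exp(-rT).
S_0 * exp(-qT) = 91.0200 * 1.00000000 = 91.02000000
K * exp(-rT) = 102.6500 * 0.90574271 = 92.97448898
P = C - S*exp(-qT) + K*exp(-rT)
P = 5.3561 - 91.02000000 + 92.97448898 = 7.3106


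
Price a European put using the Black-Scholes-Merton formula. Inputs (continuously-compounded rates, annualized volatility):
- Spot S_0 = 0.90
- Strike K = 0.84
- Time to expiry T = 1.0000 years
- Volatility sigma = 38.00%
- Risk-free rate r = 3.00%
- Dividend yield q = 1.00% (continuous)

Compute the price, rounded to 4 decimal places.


d1 = (ln(S/K) + (r - q + 0.5*sigma^2) * T) / (sigma * sqrt(T)) = 0.42419177
d2 = d1 - sigma * sqrt(T) = 0.04419177
exp(-rT) = 0.97044553; exp(-qT) = 0.99004983
P = K * exp(-rT) * N(-d2) - S_0 * exp(-qT) * N(-d1)
N(-d1) = 0.33571298; N(-d2) = 0.48237577
P = 0.8400 * 0.97044553 * 0.48237577 - 0.9000 * 0.99004983 * 0.33571298 = 0.0941

Answer: Price = 0.0941


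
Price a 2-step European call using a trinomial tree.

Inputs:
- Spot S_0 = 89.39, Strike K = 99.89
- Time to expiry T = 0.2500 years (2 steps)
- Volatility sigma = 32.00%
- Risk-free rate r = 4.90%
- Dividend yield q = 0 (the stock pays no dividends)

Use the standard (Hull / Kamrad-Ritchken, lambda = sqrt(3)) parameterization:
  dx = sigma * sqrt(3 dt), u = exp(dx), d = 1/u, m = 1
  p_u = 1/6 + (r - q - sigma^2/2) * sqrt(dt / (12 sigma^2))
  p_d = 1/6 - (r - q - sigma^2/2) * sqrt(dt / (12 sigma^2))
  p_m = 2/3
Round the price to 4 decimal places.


dt = T/N = 0.125000; dx = sigma*sqrt(3*dt) = 0.195959
u = exp(dx) = 1.216477; d = 1/u = 0.822046
p_u = 0.165965, p_m = 0.666667, p_d = 0.167368
Discount per step: exp(-r*dt) = 0.993894
Stock lattice S(k, j) with j the centered position index:
  k=0: S(0,+0) = 89.3900
  k=1: S(1,-1) = 73.4827; S(1,+0) = 89.3900; S(1,+1) = 108.7409
  k=2: S(2,-2) = 60.4061; S(2,-1) = 73.4827; S(2,+0) = 89.3900; S(2,+1) = 108.7409; S(2,+2) = 132.2808
Terminal payoffs V(N, j) = max(S_T - K, 0):
  V(2,-2) = 0.000000; V(2,-1) = 0.000000; V(2,+0) = 0.000000; V(2,+1) = 8.850901; V(2,+2) = 32.390832
Backward induction: V(k, j) = exp(-r*dt) * [p_u * V(k+1, j+1) + p_m * V(k+1, j) + p_d * V(k+1, j-1)]
  V(1,-1) = exp(-r*dt) * [p_u*0.000000 + p_m*0.000000 + p_d*0.000000] = 0.000000
  V(1,+0) = exp(-r*dt) * [p_u*8.850901 + p_m*0.000000 + p_d*0.000000] = 1.459970
  V(1,+1) = exp(-r*dt) * [p_u*32.390832 + p_m*8.850901 + p_d*0.000000] = 11.207488
  V(0,+0) = exp(-r*dt) * [p_u*11.207488 + p_m*1.459970 + p_d*0.000000] = 2.816063

Answer: Price = V(0,0) = 2.8161


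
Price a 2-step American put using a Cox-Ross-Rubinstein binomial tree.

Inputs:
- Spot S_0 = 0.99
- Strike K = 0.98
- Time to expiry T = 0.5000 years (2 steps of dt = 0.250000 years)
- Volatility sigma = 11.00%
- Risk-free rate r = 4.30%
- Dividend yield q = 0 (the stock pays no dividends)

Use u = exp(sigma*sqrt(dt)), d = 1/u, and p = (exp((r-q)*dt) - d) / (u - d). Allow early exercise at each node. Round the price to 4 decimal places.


Answer: Price = V(0,0) = 0.0177

Derivation:
dt = T/N = 0.250000
u = exp(sigma*sqrt(dt)) = 1.056541; d = 1/u = 0.946485
p = (exp((r-q)*dt) - d) / (u - d) = 0.584458
Discount per step: exp(-r*dt) = 0.989308
Stock lattice S(k, i) with i counting down-moves:
  k=0: S(0,0) = 0.9900
  k=1: S(1,0) = 1.0460; S(1,1) = 0.9370
  k=2: S(2,0) = 1.1051; S(2,1) = 0.9900; S(2,2) = 0.8869
Terminal payoffs V(N, i) = max(K - S_T, 0):
  V(2,0) = 0.000000; V(2,1) = 0.000000; V(2,2) = 0.093124
Backward induction: V(k, i) = exp(-r*dt) * [p * V(k+1, i) + (1-p) * V(k+1, i+1)]; then take max(V_cont, immediate exercise) for American.
  V(1,0) = exp(-r*dt) * [p*0.000000 + (1-p)*0.000000] = 0.000000; exercise = 0.000000; V(1,0) = max -> 0.000000
  V(1,1) = exp(-r*dt) * [p*0.000000 + (1-p)*0.093124] = 0.038283; exercise = 0.042980; V(1,1) = max -> 0.042980
  V(0,0) = exp(-r*dt) * [p*0.000000 + (1-p)*0.042980] = 0.017669; exercise = 0.000000; V(0,0) = max -> 0.017669


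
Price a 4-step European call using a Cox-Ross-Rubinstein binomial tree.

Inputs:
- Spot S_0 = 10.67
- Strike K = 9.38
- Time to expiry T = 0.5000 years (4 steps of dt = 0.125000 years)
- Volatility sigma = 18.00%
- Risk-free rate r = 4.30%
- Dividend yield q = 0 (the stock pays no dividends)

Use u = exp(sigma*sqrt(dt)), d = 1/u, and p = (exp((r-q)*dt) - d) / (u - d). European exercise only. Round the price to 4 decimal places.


Answer: Price = V(0,0) = 1.5441

Derivation:
dt = T/N = 0.125000
u = exp(sigma*sqrt(dt)) = 1.065708; d = 1/u = 0.938343
p = (exp((r-q)*dt) - d) / (u - d) = 0.526411
Discount per step: exp(-r*dt) = 0.994639
Stock lattice S(k, i) with i counting down-moves:
  k=0: S(0,0) = 10.6700
  k=1: S(1,0) = 11.3711; S(1,1) = 10.0121
  k=2: S(2,0) = 12.1183; S(2,1) = 10.6700; S(2,2) = 9.3948
  k=3: S(3,0) = 12.9146; S(3,1) = 11.3711; S(3,2) = 10.0121; S(3,3) = 8.8156
  k=4: S(4,0) = 13.7631; S(4,1) = 12.1183; S(4,2) = 10.6700; S(4,3) = 9.3948; S(4,4) = 8.2720
Terminal payoffs V(N, i) = max(S_T - K, 0):
  V(4,0) = 4.383147; V(4,1) = 2.738283; V(4,2) = 1.290000; V(4,3) = 0.014805; V(4,4) = 0.000000
Backward induction: V(k, i) = exp(-r*dt) * [p * V(k+1, i) + (1-p) * V(k+1, i+1)].
  V(3,0) = exp(-r*dt) * [p*4.383147 + (1-p)*2.738283] = 3.584836
  V(3,1) = exp(-r*dt) * [p*2.738283 + (1-p)*1.290000] = 2.041389
  V(3,2) = exp(-r*dt) * [p*1.290000 + (1-p)*0.014805] = 0.682403
  V(3,3) = exp(-r*dt) * [p*0.014805 + (1-p)*0.000000] = 0.007752
  V(2,0) = exp(-r*dt) * [p*3.584836 + (1-p)*2.041389] = 2.838578
  V(2,1) = exp(-r*dt) * [p*2.041389 + (1-p)*0.682403] = 1.390295
  V(2,2) = exp(-r*dt) * [p*0.682403 + (1-p)*0.007752] = 0.360950
  V(1,0) = exp(-r*dt) * [p*2.838578 + (1-p)*1.390295] = 2.141147
  V(1,1) = exp(-r*dt) * [p*1.390295 + (1-p)*0.360950] = 0.897968
  V(0,0) = exp(-r*dt) * [p*2.141147 + (1-p)*0.897968] = 1.544069


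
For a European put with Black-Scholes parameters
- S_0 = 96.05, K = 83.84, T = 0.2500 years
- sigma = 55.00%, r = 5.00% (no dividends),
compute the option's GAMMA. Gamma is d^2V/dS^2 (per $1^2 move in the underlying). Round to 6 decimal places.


d1 = 0.6773497042; d2 = 0.4023497042
phi(d1) = 0.3171628724; exp(-qT) = 1.0000000000; exp(-rT) = 0.9875778005
Gamma = exp(-qT) * phi(d1) / (S * sigma * sqrt(T)) = 1.0000000000 * 0.3171628724 / (96.0500 * 0.5500 * 0.5000000000) = 0.012007

Answer: Gamma = 0.012007


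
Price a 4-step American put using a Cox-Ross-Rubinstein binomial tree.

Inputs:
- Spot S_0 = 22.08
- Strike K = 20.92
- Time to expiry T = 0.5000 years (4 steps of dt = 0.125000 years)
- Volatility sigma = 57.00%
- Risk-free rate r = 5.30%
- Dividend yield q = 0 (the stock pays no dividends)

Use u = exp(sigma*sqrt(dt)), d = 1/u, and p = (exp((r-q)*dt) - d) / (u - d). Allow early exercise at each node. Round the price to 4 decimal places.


dt = T/N = 0.125000
u = exp(sigma*sqrt(dt)) = 1.223267; d = 1/u = 0.817483
p = (exp((r-q)*dt) - d) / (u - d) = 0.466169
Discount per step: exp(-r*dt) = 0.993397
Stock lattice S(k, i) with i counting down-moves:
  k=0: S(0,0) = 22.0800
  k=1: S(1,0) = 27.0097; S(1,1) = 18.0500
  k=2: S(2,0) = 33.0401; S(2,1) = 22.0800; S(2,2) = 14.7556
  k=3: S(3,0) = 40.4169; S(3,1) = 27.0097; S(3,2) = 18.0500; S(3,3) = 12.0624
  k=4: S(4,0) = 49.4407; S(4,1) = 33.0401; S(4,2) = 22.0800; S(4,3) = 14.7556; S(4,4) = 9.8608
Terminal payoffs V(N, i) = max(K - S_T, 0):
  V(4,0) = 0.000000; V(4,1) = 0.000000; V(4,2) = 0.000000; V(4,3) = 6.164419; V(4,4) = 11.059169
Backward induction: V(k, i) = exp(-r*dt) * [p * V(k+1, i) + (1-p) * V(k+1, i+1)]; then take max(V_cont, immediate exercise) for American.
  V(3,0) = exp(-r*dt) * [p*0.000000 + (1-p)*0.000000] = 0.000000; exercise = 0.000000; V(3,0) = max -> 0.000000
  V(3,1) = exp(-r*dt) * [p*0.000000 + (1-p)*0.000000] = 0.000000; exercise = 0.000000; V(3,1) = max -> 0.000000
  V(3,2) = exp(-r*dt) * [p*0.000000 + (1-p)*6.164419] = 3.269029; exercise = 2.869980; V(3,2) = max -> 3.269029
  V(3,3) = exp(-r*dt) * [p*6.164419 + (1-p)*11.059169] = 8.719430; exercise = 8.857567; V(3,3) = max -> 8.857567
  V(2,0) = exp(-r*dt) * [p*0.000000 + (1-p)*0.000000] = 0.000000; exercise = 0.000000; V(2,0) = max -> 0.000000
  V(2,1) = exp(-r*dt) * [p*0.000000 + (1-p)*3.269029] = 1.733585; exercise = 0.000000; V(2,1) = max -> 1.733585
  V(2,2) = exp(-r*dt) * [p*3.269029 + (1-p)*8.857567] = 6.211078; exercise = 6.164419; V(2,2) = max -> 6.211078
  V(1,0) = exp(-r*dt) * [p*0.000000 + (1-p)*1.733585] = 0.919331; exercise = 0.000000; V(1,0) = max -> 0.919331
  V(1,1) = exp(-r*dt) * [p*1.733585 + (1-p)*6.211078] = 4.096580; exercise = 2.869980; V(1,1) = max -> 4.096580
  V(0,0) = exp(-r*dt) * [p*0.919331 + (1-p)*4.096580] = 2.598175; exercise = 0.000000; V(0,0) = max -> 2.598175

Answer: Price = V(0,0) = 2.5982


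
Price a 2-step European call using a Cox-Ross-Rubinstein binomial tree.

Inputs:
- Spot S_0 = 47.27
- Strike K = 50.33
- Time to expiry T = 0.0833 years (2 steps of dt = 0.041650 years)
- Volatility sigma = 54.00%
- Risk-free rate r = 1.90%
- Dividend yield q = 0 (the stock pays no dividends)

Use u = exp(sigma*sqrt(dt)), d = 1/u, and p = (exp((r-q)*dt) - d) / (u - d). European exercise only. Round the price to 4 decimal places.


dt = T/N = 0.041650
u = exp(sigma*sqrt(dt)) = 1.116507; d = 1/u = 0.895651
p = (exp((r-q)*dt) - d) / (u - d) = 0.476061
Discount per step: exp(-r*dt) = 0.999209
Stock lattice S(k, i) with i counting down-moves:
  k=0: S(0,0) = 47.2700
  k=1: S(1,0) = 52.7773; S(1,1) = 42.3374
  k=2: S(2,0) = 58.9262; S(2,1) = 47.2700; S(2,2) = 37.9195
Terminal payoffs V(N, i) = max(S_T - K, 0):
  V(2,0) = 8.596201; V(2,1) = 0.000000; V(2,2) = 0.000000
Backward induction: V(k, i) = exp(-r*dt) * [p * V(k+1, i) + (1-p) * V(k+1, i+1)].
  V(1,0) = exp(-r*dt) * [p*8.596201 + (1-p)*0.000000] = 4.089080
  V(1,1) = exp(-r*dt) * [p*0.000000 + (1-p)*0.000000] = 0.000000
  V(0,0) = exp(-r*dt) * [p*4.089080 + (1-p)*0.000000] = 1.945112

Answer: Price = V(0,0) = 1.9451


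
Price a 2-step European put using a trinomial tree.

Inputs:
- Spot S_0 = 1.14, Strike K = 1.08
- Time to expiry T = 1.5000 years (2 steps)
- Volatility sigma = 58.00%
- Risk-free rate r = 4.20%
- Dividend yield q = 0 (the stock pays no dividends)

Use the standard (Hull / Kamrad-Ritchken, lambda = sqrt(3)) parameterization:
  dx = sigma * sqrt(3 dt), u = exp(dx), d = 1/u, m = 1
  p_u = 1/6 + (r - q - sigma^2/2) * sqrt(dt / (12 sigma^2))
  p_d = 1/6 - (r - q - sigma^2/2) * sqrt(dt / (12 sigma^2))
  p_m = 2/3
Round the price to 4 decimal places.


Answer: Price = V(0,0) = 0.2071

Derivation:
dt = T/N = 0.750000; dx = sigma*sqrt(3*dt) = 0.870000
u = exp(dx) = 2.386911; d = 1/u = 0.418952
p_u = 0.112270, p_m = 0.666667, p_d = 0.221063
Discount per step: exp(-r*dt) = 0.968991
Stock lattice S(k, j) with j the centered position index:
  k=0: S(0,+0) = 1.1400
  k=1: S(1,-1) = 0.4776; S(1,+0) = 1.1400; S(1,+1) = 2.7211
  k=2: S(2,-2) = 0.2001; S(2,-1) = 0.4776; S(2,+0) = 1.1400; S(2,+1) = 2.7211; S(2,+2) = 6.4950
Terminal payoffs V(N, j) = max(K - S_T, 0):
  V(2,-2) = 0.879907; V(2,-1) = 0.602395; V(2,+0) = 0.000000; V(2,+1) = 0.000000; V(2,+2) = 0.000000
Backward induction: V(k, j) = exp(-r*dt) * [p_u * V(k+1, j+1) + p_m * V(k+1, j) + p_d * V(k+1, j-1)]
  V(1,-1) = exp(-r*dt) * [p_u*0.000000 + p_m*0.602395 + p_d*0.879907] = 0.577627
  V(1,+0) = exp(-r*dt) * [p_u*0.000000 + p_m*0.000000 + p_d*0.602395] = 0.129038
  V(1,+1) = exp(-r*dt) * [p_u*0.000000 + p_m*0.000000 + p_d*0.000000] = 0.000000
  V(0,+0) = exp(-r*dt) * [p_u*0.000000 + p_m*0.129038 + p_d*0.577627] = 0.207090


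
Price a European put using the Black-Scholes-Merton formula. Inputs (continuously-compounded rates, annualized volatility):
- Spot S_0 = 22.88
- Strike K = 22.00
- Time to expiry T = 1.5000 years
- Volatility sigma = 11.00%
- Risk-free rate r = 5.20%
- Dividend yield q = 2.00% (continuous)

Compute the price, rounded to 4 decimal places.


Answer: Price = 0.4463

Derivation:
d1 = (ln(S/K) + (r - q + 0.5*sigma^2) * T) / (sigma * sqrt(T)) = 0.71477382
d2 = d1 - sigma * sqrt(T) = 0.58005189
exp(-rT) = 0.92496443; exp(-qT) = 0.97044553
P = K * exp(-rT) * N(-d2) - S_0 * exp(-qT) * N(-d1)
N(-d1) = 0.23737441; N(-d2) = 0.28093981
P = 22.0000 * 0.92496443 * 0.28093981 - 22.8800 * 0.97044553 * 0.23737441 = 0.4463


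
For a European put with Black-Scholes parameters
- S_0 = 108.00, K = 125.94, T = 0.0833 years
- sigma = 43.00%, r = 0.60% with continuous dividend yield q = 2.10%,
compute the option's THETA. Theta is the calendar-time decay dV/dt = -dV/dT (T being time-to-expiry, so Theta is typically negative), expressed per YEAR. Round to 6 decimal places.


Answer: Theta = -17.166954

Derivation:
d1 = -1.1862714824; d2 = -1.3103769617
phi(d1) = 0.1973930129; exp(-qT) = 0.9982522291; exp(-rT) = 0.9995003249
Theta = -S*exp(-qT)*phi(d1)*sigma/(2*sqrt(T)) + r*K*exp(-rT)*N(-d2) - q*S*exp(-qT)*N(-d1)
N(-d1) = 0.8822424476; N(-d2) = 0.9049658283; sqrt(T) = 0.2886173938
Term 1 = -108.0000 * 0.9982522291 * 0.1973930129 * 0.4300 / (2 * 0.2886173938) = -15.8530116679
Term 2 = 0.0060 * 125.9400 * 0.9995003249 * 0.9049658283 = 0.6834866865
Term 3 = -0.0210 * 108.0000 * 0.9982522291 * 0.8822424476 = -1.9974287111
Theta = -15.8530116679 + (0.6834866865) + (-1.9974287111) = -17.166954


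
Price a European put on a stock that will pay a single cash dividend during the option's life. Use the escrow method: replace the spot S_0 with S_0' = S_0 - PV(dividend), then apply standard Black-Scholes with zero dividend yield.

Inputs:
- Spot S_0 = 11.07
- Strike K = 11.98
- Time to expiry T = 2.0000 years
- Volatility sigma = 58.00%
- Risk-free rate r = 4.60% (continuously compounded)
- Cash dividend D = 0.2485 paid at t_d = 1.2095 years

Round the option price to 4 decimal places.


PV(D) = D * exp(-r * t_d) = 0.2485 * 0.94588243 = 0.23505178
S_0' = S_0 - PV(D) = 11.0700 - 0.23505178 = 10.83494822
d1 = (ln(S_0'/K) + (r + sigma^2/2)*T) / (sigma*sqrt(T)) = 0.39980581
d2 = d1 - sigma*sqrt(T) = -0.42043806
exp(-rT) = 0.91210515
N(-d1) = 0.34464978; N(-d2) = 0.66291726
P = K * exp(-rT) * N(-d2) - S_0' * N(-d1) = 11.9800 * 0.91210515 * 0.66291726 - 10.83494822 * 0.34464978 = 3.5094

Answer: Price = 3.5094


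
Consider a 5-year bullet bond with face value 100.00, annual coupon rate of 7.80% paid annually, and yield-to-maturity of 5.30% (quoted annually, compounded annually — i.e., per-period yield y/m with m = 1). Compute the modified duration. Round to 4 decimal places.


Coupon per period c = face * coupon_rate / m = 7.800000
Periods per year m = 1; per-period yield y/m = 0.053000
Number of cashflows N = 5
Cashflows (t years, CF_t, discount factor 1/(1+y/m)^(m*t), PV):
  t = 1.0000: CF_t = 7.800000, DF = 0.949668, PV = 7.407407
  t = 2.0000: CF_t = 7.800000, DF = 0.901869, PV = 7.034575
  t = 3.0000: CF_t = 7.800000, DF = 0.856475, PV = 6.680508
  t = 4.0000: CF_t = 7.800000, DF = 0.813367, PV = 6.344262
  t = 5.0000: CF_t = 107.800000, DF = 0.772428, PV = 83.267764
Price P = sum_t PV_t = 110.734517
First compute Macaulay numerator sum_t t * PV_t:
  t * PV_t at t = 1.0000: 7.407407
  t * PV_t at t = 2.0000: 14.069150
  t * PV_t at t = 3.0000: 20.041524
  t * PV_t at t = 4.0000: 25.377048
  t * PV_t at t = 5.0000: 416.338822
Macaulay duration D = 483.233952 / 110.734517 = 4.363896
Modified duration = D / (1 + y/m) = 4.363896 / (1 + 0.053000) = 4.144251

Answer: Modified duration = 4.1443


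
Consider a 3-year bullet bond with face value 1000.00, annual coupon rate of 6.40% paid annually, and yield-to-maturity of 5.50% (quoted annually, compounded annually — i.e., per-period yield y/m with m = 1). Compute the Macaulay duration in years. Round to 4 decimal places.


Answer: Macaulay duration = 2.8254 years

Derivation:
Coupon per period c = face * coupon_rate / m = 64.000000
Periods per year m = 1; per-period yield y/m = 0.055000
Number of cashflows N = 3
Cashflows (t years, CF_t, discount factor 1/(1+y/m)^(m*t), PV):
  t = 1.0000: CF_t = 64.000000, DF = 0.947867, PV = 60.663507
  t = 2.0000: CF_t = 64.000000, DF = 0.898452, PV = 57.500955
  t = 3.0000: CF_t = 1064.000000, DF = 0.851614, PV = 906.116939
Price P = sum_t PV_t = 1024.281400
Macaulay numerator sum_t t * PV_t:
  t * PV_t at t = 1.0000: 60.663507
  t * PV_t at t = 2.0000: 115.001909
  t * PV_t at t = 3.0000: 2718.350816
Macaulay duration D = (sum_t t * PV_t) / P = 2894.016232 / 1024.281400 = 2.825411


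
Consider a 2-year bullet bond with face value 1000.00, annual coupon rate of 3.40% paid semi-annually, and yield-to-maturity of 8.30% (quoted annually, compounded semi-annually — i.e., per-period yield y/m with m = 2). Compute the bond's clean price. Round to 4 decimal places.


Answer: Price = 911.3811

Derivation:
Coupon per period c = face * coupon_rate / m = 17.000000
Periods per year m = 2; per-period yield y/m = 0.041500
Number of cashflows N = 4
Cashflows (t years, CF_t, discount factor 1/(1+y/m)^(m*t), PV):
  t = 0.5000: CF_t = 17.000000, DF = 0.960154, PV = 16.322612
  t = 1.0000: CF_t = 17.000000, DF = 0.921895, PV = 15.672215
  t = 1.5000: CF_t = 17.000000, DF = 0.885161, PV = 15.047734
  t = 2.0000: CF_t = 1017.000000, DF = 0.849890, PV = 864.338495
Price P = sum_t PV_t = 911.381055


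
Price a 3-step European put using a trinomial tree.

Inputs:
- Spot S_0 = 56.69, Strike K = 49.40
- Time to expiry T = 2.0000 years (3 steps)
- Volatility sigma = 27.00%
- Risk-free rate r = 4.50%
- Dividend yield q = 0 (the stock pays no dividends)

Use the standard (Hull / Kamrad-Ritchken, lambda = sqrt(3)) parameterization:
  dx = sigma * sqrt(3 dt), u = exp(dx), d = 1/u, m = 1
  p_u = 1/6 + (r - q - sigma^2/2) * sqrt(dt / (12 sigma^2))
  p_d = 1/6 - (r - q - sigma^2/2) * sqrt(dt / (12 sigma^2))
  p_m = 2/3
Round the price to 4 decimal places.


dt = T/N = 0.666667; dx = sigma*sqrt(3*dt) = 0.381838
u = exp(dx) = 1.464974; d = 1/u = 0.682606
p_u = 0.174131, p_m = 0.666667, p_d = 0.159203
Discount per step: exp(-r*dt) = 0.970446
Stock lattice S(k, j) with j the centered position index:
  k=0: S(0,+0) = 56.6900
  k=1: S(1,-1) = 38.6969; S(1,+0) = 56.6900; S(1,+1) = 83.0494
  k=2: S(2,-2) = 26.4147; S(2,-1) = 38.6969; S(2,+0) = 56.6900; S(2,+1) = 83.0494; S(2,+2) = 121.6652
  k=3: S(3,-3) = 18.0309; S(3,-2) = 26.4147; S(3,-1) = 38.6969; S(3,+0) = 56.6900; S(3,+1) = 83.0494; S(3,+2) = 121.6652; S(3,+3) = 178.2364
Terminal payoffs V(N, j) = max(K - S_T, 0):
  V(3,-3) = 31.369138; V(3,-2) = 22.985252; V(3,-1) = 10.703074; V(3,+0) = 0.000000; V(3,+1) = 0.000000; V(3,+2) = 0.000000; V(3,+3) = 0.000000
Backward induction: V(k, j) = exp(-r*dt) * [p_u * V(k+1, j+1) + p_m * V(k+1, j) + p_d * V(k+1, j-1)]
  V(2,-2) = exp(-r*dt) * [p_u*10.703074 + p_m*22.985252 + p_d*31.369138] = 21.525731
  V(2,-1) = exp(-r*dt) * [p_u*0.000000 + p_m*10.703074 + p_d*22.985252] = 10.475667
  V(2,+0) = exp(-r*dt) * [p_u*0.000000 + p_m*0.000000 + p_d*10.703074] = 1.653599
  V(2,+1) = exp(-r*dt) * [p_u*0.000000 + p_m*0.000000 + p_d*0.000000] = 0.000000
  V(2,+2) = exp(-r*dt) * [p_u*0.000000 + p_m*0.000000 + p_d*0.000000] = 0.000000
  V(1,-1) = exp(-r*dt) * [p_u*1.653599 + p_m*10.475667 + p_d*21.525731] = 10.382482
  V(1,+0) = exp(-r*dt) * [p_u*0.000000 + p_m*1.653599 + p_d*10.475667] = 2.688284
  V(1,+1) = exp(-r*dt) * [p_u*0.000000 + p_m*0.000000 + p_d*1.653599] = 0.255477
  V(0,+0) = exp(-r*dt) * [p_u*0.255477 + p_m*2.688284 + p_d*10.382482] = 3.386463

Answer: Price = V(0,0) = 3.3865


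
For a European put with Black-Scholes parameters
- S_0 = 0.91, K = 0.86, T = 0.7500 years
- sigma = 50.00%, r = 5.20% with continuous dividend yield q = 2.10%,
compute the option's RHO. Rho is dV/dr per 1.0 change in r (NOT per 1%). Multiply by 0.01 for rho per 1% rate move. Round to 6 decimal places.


d1 = 0.4007092852; d2 = -0.0323034167
phi(d1) = 0.3681655791; exp(-qT) = 0.9843733826; exp(-rT) = 0.9617507091
N(-d2) = 0.5128849577
Rho = -K*T*exp(-rT)*N(-d2) = -0.8600 * 0.7500 * 0.9617507091 * 0.5128849577 = -0.318158

Answer: Rho = -0.318158


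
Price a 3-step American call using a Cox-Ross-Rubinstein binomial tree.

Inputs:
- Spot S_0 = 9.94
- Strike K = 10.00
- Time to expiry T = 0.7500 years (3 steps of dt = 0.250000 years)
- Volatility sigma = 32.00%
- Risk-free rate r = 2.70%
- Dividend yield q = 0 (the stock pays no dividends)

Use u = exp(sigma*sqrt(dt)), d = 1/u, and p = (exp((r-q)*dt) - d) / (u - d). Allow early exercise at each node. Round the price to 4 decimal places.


Answer: Price = V(0,0) = 1.2498

Derivation:
dt = T/N = 0.250000
u = exp(sigma*sqrt(dt)) = 1.173511; d = 1/u = 0.852144
p = (exp((r-q)*dt) - d) / (u - d) = 0.481160
Discount per step: exp(-r*dt) = 0.993273
Stock lattice S(k, i) with i counting down-moves:
  k=0: S(0,0) = 9.9400
  k=1: S(1,0) = 11.6647; S(1,1) = 8.4703
  k=2: S(2,0) = 13.6886; S(2,1) = 9.9400; S(2,2) = 7.2179
  k=3: S(3,0) = 16.0638; S(3,1) = 11.6647; S(3,2) = 8.4703; S(3,3) = 6.1507
Terminal payoffs V(N, i) = max(S_T - K, 0):
  V(3,0) = 6.063780; V(3,1) = 1.664698; V(3,2) = 0.000000; V(3,3) = 0.000000
Backward induction: V(k, i) = exp(-r*dt) * [p * V(k+1, i) + (1-p) * V(k+1, i+1)]; then take max(V_cont, immediate exercise) for American.
  V(2,0) = exp(-r*dt) * [p*6.063780 + (1-p)*1.664698] = 3.755923; exercise = 3.688650; V(2,0) = max -> 3.755923
  V(2,1) = exp(-r*dt) * [p*1.664698 + (1-p)*0.000000] = 0.795598; exercise = 0.000000; V(2,1) = max -> 0.795598
  V(2,2) = exp(-r*dt) * [p*0.000000 + (1-p)*0.000000] = 0.000000; exercise = 0.000000; V(2,2) = max -> 0.000000
  V(1,0) = exp(-r*dt) * [p*3.755923 + (1-p)*0.795598] = 2.205054; exercise = 1.664698; V(1,0) = max -> 2.205054
  V(1,1) = exp(-r*dt) * [p*0.795598 + (1-p)*0.000000] = 0.380235; exercise = 0.000000; V(1,1) = max -> 0.380235
  V(0,0) = exp(-r*dt) * [p*2.205054 + (1-p)*0.380235] = 1.249800; exercise = 0.000000; V(0,0) = max -> 1.249800


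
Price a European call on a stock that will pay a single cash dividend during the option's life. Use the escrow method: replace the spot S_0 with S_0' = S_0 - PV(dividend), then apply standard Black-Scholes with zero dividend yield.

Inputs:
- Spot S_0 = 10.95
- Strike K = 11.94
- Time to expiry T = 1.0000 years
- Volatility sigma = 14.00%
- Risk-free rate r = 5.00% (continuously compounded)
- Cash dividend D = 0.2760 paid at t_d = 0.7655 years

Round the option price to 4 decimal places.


Answer: Price = 0.3360

Derivation:
PV(D) = D * exp(-r * t_d) = 0.2760 * 0.96244823 = 0.26563571
S_0' = S_0 - PV(D) = 10.9500 - 0.26563571 = 10.68436429
d1 = (ln(S_0'/K) + (r + sigma^2/2)*T) / (sigma*sqrt(T)) = -0.36651940
d2 = d1 - sigma*sqrt(T) = -0.50651940
exp(-rT) = 0.95122942
N(d1) = 0.35698877; N(d2) = 0.30624604
C = S_0' * N(d1) - K * exp(-rT) * N(d2) = 10.68436429 * 0.35698877 - 11.9400 * 0.95122942 * 0.30624604 = 0.3360


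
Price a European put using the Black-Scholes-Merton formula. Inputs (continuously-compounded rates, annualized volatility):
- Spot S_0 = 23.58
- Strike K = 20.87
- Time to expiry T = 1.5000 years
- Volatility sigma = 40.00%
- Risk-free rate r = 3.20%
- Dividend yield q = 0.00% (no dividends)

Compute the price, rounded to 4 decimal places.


d1 = (ln(S/K) + (r - q + 0.5*sigma^2) * T) / (sigma * sqrt(T)) = 0.59213592
d2 = d1 - sigma * sqrt(T) = 0.10223797
exp(-rT) = 0.95313379; exp(-qT) = 1.00000000
P = K * exp(-rT) * N(-d2) - S_0 * exp(-qT) * N(-d1)
N(-d1) = 0.27687979; N(-d2) = 0.45928389
P = 20.8700 * 0.95313379 * 0.45928389 - 23.5800 * 1.00000000 * 0.27687979 = 2.6072

Answer: Price = 2.6072


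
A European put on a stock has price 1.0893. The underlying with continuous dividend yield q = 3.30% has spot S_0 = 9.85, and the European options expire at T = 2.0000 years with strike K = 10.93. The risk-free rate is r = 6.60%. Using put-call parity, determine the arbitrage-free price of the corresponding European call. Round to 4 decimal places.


Put-call parity: C - P = S_0 * exp(-qT) - K * exp(-rT).
S_0 * exp(-qT) = 9.8500 * 0.93613086 = 9.22088901
K * exp(-rT) = 10.9300 * 0.87634100 = 9.57840708
C = P + S*exp(-qT) - K*exp(-rT)
C = 1.0893 + 9.22088901 - 9.57840708 = 0.7318

Answer: Call price = 0.7318


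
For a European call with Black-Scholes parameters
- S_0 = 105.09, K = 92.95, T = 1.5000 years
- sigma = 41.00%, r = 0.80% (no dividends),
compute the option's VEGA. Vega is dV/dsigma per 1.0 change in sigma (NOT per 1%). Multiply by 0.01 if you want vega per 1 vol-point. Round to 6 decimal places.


d1 = 0.5194320472; d2 = 0.0172866500
phi(d1) = 0.3485953939; exp(-qT) = 1.0000000000; exp(-rT) = 0.9880717129
Vega = S * exp(-qT) * phi(d1) * sqrt(T) = 105.0900 * 1.0000000000 * 0.3485953939 * 1.2247448714 = 44.867169

Answer: Vega = 44.867169


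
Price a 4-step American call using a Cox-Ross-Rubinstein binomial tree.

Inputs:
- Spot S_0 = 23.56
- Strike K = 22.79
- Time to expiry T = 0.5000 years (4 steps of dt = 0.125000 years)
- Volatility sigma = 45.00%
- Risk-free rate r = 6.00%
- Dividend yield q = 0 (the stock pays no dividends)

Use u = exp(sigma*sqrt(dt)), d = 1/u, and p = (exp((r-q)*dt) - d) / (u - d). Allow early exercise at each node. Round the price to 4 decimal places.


Answer: Price = V(0,0) = 3.6138

Derivation:
dt = T/N = 0.125000
u = exp(sigma*sqrt(dt)) = 1.172454; d = 1/u = 0.852912
p = (exp((r-q)*dt) - d) / (u - d) = 0.483868
Discount per step: exp(-r*dt) = 0.992528
Stock lattice S(k, i) with i counting down-moves:
  k=0: S(0,0) = 23.5600
  k=1: S(1,0) = 27.6230; S(1,1) = 20.0946
  k=2: S(2,0) = 32.3867; S(2,1) = 23.5600; S(2,2) = 17.1389
  k=3: S(3,0) = 37.9719; S(3,1) = 27.6230; S(3,2) = 20.0946; S(3,3) = 14.6180
  k=4: S(4,0) = 44.5204; S(4,1) = 32.3867; S(4,2) = 23.5600; S(4,3) = 17.1389; S(4,4) = 12.4679
Terminal payoffs V(N, i) = max(S_T - K, 0):
  V(4,0) = 21.730353; V(4,1) = 9.596718; V(4,2) = 0.770000; V(4,3) = 0.000000; V(4,4) = 0.000000
Backward induction: V(k, i) = exp(-r*dt) * [p * V(k+1, i) + (1-p) * V(k+1, i+1)]; then take max(V_cont, immediate exercise) for American.
  V(3,0) = exp(-r*dt) * [p*21.730353 + (1-p)*9.596718] = 15.352224; exercise = 15.181939; V(3,0) = max -> 15.352224
  V(3,1) = exp(-r*dt) * [p*9.596718 + (1-p)*0.770000] = 5.003303; exercise = 4.833017; V(3,1) = max -> 5.003303
  V(3,2) = exp(-r*dt) * [p*0.770000 + (1-p)*0.000000] = 0.369795; exercise = 0.000000; V(3,2) = max -> 0.369795
  V(3,3) = exp(-r*dt) * [p*0.000000 + (1-p)*0.000000] = 0.000000; exercise = 0.000000; V(3,3) = max -> 0.000000
  V(2,0) = exp(-r*dt) * [p*15.352224 + (1-p)*5.003303] = 9.936017; exercise = 9.596718; V(2,0) = max -> 9.936017
  V(2,1) = exp(-r*dt) * [p*5.003303 + (1-p)*0.369795] = 2.592287; exercise = 0.770000; V(2,1) = max -> 2.592287
  V(2,2) = exp(-r*dt) * [p*0.369795 + (1-p)*0.000000] = 0.177595; exercise = 0.000000; V(2,2) = max -> 0.177595
  V(1,0) = exp(-r*dt) * [p*9.936017 + (1-p)*2.592287] = 6.099765; exercise = 4.833017; V(1,0) = max -> 6.099765
  V(1,1) = exp(-r*dt) * [p*2.592287 + (1-p)*0.177595] = 1.335931; exercise = 0.000000; V(1,1) = max -> 1.335931
  V(0,0) = exp(-r*dt) * [p*6.099765 + (1-p)*1.335931] = 3.613793; exercise = 0.770000; V(0,0) = max -> 3.613793
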